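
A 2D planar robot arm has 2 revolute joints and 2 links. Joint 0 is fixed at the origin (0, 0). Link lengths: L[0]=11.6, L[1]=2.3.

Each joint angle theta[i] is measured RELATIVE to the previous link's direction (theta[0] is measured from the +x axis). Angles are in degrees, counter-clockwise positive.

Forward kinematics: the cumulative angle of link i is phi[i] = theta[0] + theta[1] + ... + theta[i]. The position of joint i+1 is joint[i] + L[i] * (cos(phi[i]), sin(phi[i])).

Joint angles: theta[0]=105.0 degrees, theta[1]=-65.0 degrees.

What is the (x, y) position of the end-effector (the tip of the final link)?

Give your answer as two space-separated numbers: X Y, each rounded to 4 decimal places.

joint[0] = (0.0000, 0.0000)  (base)
link 0: phi[0] = 105 = 105 deg
  cos(105 deg) = -0.2588, sin(105 deg) = 0.9659
  joint[1] = (0.0000, 0.0000) + 11.6 * (-0.2588, 0.9659) = (0.0000 + -3.0023, 0.0000 + 11.2047) = (-3.0023, 11.2047)
link 1: phi[1] = 105 + -65 = 40 deg
  cos(40 deg) = 0.7660, sin(40 deg) = 0.6428
  joint[2] = (-3.0023, 11.2047) + 2.3 * (0.7660, 0.6428) = (-3.0023 + 1.7619, 11.2047 + 1.4784) = (-1.2404, 12.6832)
End effector: (-1.2404, 12.6832)

Answer: -1.2404 12.6832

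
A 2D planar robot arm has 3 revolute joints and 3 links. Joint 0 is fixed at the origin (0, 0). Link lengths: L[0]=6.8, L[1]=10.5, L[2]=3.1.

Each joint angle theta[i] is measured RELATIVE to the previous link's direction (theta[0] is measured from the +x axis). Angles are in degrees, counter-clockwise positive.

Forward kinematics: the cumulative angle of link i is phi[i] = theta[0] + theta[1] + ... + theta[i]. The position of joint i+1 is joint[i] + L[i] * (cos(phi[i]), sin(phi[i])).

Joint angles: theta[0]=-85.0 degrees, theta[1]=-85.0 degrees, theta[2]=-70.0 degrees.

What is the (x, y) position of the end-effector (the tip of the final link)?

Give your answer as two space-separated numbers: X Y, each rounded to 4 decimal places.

Answer: -11.2978 -5.9128

Derivation:
joint[0] = (0.0000, 0.0000)  (base)
link 0: phi[0] = -85 = -85 deg
  cos(-85 deg) = 0.0872, sin(-85 deg) = -0.9962
  joint[1] = (0.0000, 0.0000) + 6.8 * (0.0872, -0.9962) = (0.0000 + 0.5927, 0.0000 + -6.7741) = (0.5927, -6.7741)
link 1: phi[1] = -85 + -85 = -170 deg
  cos(-170 deg) = -0.9848, sin(-170 deg) = -0.1736
  joint[2] = (0.5927, -6.7741) + 10.5 * (-0.9848, -0.1736) = (0.5927 + -10.3405, -6.7741 + -1.8233) = (-9.7478, -8.5974)
link 2: phi[2] = -85 + -85 + -70 = -240 deg
  cos(-240 deg) = -0.5000, sin(-240 deg) = 0.8660
  joint[3] = (-9.7478, -8.5974) + 3.1 * (-0.5000, 0.8660) = (-9.7478 + -1.5500, -8.5974 + 2.6847) = (-11.2978, -5.9128)
End effector: (-11.2978, -5.9128)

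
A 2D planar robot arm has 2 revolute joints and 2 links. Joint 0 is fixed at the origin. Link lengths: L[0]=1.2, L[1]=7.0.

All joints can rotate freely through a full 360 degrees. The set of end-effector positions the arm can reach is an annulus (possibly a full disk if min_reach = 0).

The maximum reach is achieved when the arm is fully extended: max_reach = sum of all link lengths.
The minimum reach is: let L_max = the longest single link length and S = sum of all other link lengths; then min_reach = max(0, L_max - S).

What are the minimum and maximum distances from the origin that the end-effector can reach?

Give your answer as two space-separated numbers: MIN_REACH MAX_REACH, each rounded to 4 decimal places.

Link lengths: [1.2, 7.0]
max_reach = 1.2 + 7 = 8.2
L_max = max([1.2, 7.0]) = 7
S (sum of others) = 8.2 - 7 = 1.2
min_reach = max(0, 7 - 1.2) = max(0, 5.8) = 5.8

Answer: 5.8000 8.2000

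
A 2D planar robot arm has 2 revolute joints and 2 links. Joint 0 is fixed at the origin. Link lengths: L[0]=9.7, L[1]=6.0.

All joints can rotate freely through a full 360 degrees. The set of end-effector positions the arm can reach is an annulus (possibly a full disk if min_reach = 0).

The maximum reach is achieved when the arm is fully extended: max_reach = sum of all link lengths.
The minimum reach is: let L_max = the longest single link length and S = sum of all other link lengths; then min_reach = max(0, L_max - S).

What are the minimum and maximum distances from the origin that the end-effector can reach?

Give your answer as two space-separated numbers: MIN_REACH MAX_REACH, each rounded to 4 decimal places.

Link lengths: [9.7, 6.0]
max_reach = 9.7 + 6 = 15.7
L_max = max([9.7, 6.0]) = 9.7
S (sum of others) = 15.7 - 9.7 = 6
min_reach = max(0, 9.7 - 6) = max(0, 3.7) = 3.7

Answer: 3.7000 15.7000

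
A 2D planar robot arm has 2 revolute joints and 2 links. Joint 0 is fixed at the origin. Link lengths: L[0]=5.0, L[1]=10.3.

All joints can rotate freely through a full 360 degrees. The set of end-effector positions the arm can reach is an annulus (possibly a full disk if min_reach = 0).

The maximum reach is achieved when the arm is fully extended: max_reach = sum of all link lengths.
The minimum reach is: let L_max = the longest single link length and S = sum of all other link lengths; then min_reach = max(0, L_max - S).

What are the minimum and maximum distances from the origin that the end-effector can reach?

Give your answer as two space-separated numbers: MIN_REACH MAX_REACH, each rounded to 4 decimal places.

Link lengths: [5.0, 10.3]
max_reach = 5 + 10.3 = 15.3
L_max = max([5.0, 10.3]) = 10.3
S (sum of others) = 15.3 - 10.3 = 5
min_reach = max(0, 10.3 - 5) = max(0, 5.3) = 5.3

Answer: 5.3000 15.3000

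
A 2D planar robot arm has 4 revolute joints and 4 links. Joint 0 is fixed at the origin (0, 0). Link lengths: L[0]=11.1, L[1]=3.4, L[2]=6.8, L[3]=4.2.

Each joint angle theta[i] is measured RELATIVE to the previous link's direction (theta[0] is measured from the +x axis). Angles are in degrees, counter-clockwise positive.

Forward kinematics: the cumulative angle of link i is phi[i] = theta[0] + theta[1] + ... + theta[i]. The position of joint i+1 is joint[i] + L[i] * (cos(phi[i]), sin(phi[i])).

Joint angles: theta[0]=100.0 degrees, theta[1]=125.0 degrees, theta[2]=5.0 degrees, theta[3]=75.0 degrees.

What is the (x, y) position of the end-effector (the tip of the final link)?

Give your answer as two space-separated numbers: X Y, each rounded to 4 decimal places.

joint[0] = (0.0000, 0.0000)  (base)
link 0: phi[0] = 100 = 100 deg
  cos(100 deg) = -0.1736, sin(100 deg) = 0.9848
  joint[1] = (0.0000, 0.0000) + 11.1 * (-0.1736, 0.9848) = (0.0000 + -1.9275, 0.0000 + 10.9314) = (-1.9275, 10.9314)
link 1: phi[1] = 100 + 125 = 225 deg
  cos(225 deg) = -0.7071, sin(225 deg) = -0.7071
  joint[2] = (-1.9275, 10.9314) + 3.4 * (-0.7071, -0.7071) = (-1.9275 + -2.4042, 10.9314 + -2.4042) = (-4.3317, 8.5272)
link 2: phi[2] = 100 + 125 + 5 = 230 deg
  cos(230 deg) = -0.6428, sin(230 deg) = -0.7660
  joint[3] = (-4.3317, 8.5272) + 6.8 * (-0.6428, -0.7660) = (-4.3317 + -4.3710, 8.5272 + -5.2091) = (-8.7026, 3.3181)
link 3: phi[3] = 100 + 125 + 5 + 75 = 305 deg
  cos(305 deg) = 0.5736, sin(305 deg) = -0.8192
  joint[4] = (-8.7026, 3.3181) + 4.2 * (0.5736, -0.8192) = (-8.7026 + 2.4090, 3.3181 + -3.4404) = (-6.2936, -0.1223)
End effector: (-6.2936, -0.1223)

Answer: -6.2936 -0.1223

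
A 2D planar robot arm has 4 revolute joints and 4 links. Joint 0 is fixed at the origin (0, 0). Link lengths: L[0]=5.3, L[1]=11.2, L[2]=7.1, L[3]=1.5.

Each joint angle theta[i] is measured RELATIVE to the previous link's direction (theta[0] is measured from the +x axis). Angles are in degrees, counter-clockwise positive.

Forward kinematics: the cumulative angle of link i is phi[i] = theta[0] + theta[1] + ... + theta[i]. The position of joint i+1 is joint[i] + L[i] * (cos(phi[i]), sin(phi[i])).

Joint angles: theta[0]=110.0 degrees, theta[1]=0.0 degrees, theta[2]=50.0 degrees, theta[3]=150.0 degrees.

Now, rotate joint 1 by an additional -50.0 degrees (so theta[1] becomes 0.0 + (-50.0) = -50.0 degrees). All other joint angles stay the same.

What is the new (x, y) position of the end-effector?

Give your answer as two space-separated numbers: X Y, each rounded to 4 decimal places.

joint[0] = (0.0000, 0.0000)  (base)
link 0: phi[0] = 110 = 110 deg
  cos(110 deg) = -0.3420, sin(110 deg) = 0.9397
  joint[1] = (0.0000, 0.0000) + 5.3 * (-0.3420, 0.9397) = (0.0000 + -1.8127, 0.0000 + 4.9804) = (-1.8127, 4.9804)
link 1: phi[1] = 110 + -50 = 60 deg
  cos(60 deg) = 0.5000, sin(60 deg) = 0.8660
  joint[2] = (-1.8127, 4.9804) + 11.2 * (0.5000, 0.8660) = (-1.8127 + 5.6000, 4.9804 + 9.6995) = (3.7873, 14.6799)
link 2: phi[2] = 110 + -50 + 50 = 110 deg
  cos(110 deg) = -0.3420, sin(110 deg) = 0.9397
  joint[3] = (3.7873, 14.6799) + 7.1 * (-0.3420, 0.9397) = (3.7873 + -2.4283, 14.6799 + 6.6718) = (1.3590, 21.3517)
link 3: phi[3] = 110 + -50 + 50 + 150 = 260 deg
  cos(260 deg) = -0.1736, sin(260 deg) = -0.9848
  joint[4] = (1.3590, 21.3517) + 1.5 * (-0.1736, -0.9848) = (1.3590 + -0.2605, 21.3517 + -1.4772) = (1.0985, 19.8745)
End effector: (1.0985, 19.8745)

Answer: 1.0985 19.8745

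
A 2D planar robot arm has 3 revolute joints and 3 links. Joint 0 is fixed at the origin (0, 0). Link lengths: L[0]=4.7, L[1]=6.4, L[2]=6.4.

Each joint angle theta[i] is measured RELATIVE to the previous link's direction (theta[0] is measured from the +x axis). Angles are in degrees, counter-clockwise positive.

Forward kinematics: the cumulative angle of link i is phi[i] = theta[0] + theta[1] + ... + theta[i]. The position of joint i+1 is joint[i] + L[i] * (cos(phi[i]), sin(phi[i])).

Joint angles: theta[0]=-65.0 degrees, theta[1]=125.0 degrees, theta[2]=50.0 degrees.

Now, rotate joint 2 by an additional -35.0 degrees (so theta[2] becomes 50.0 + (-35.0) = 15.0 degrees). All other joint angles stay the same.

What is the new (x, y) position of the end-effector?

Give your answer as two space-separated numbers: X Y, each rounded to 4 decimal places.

joint[0] = (0.0000, 0.0000)  (base)
link 0: phi[0] = -65 = -65 deg
  cos(-65 deg) = 0.4226, sin(-65 deg) = -0.9063
  joint[1] = (0.0000, 0.0000) + 4.7 * (0.4226, -0.9063) = (0.0000 + 1.9863, 0.0000 + -4.2596) = (1.9863, -4.2596)
link 1: phi[1] = -65 + 125 = 60 deg
  cos(60 deg) = 0.5000, sin(60 deg) = 0.8660
  joint[2] = (1.9863, -4.2596) + 6.4 * (0.5000, 0.8660) = (1.9863 + 3.2000, -4.2596 + 5.5426) = (5.1863, 1.2829)
link 2: phi[2] = -65 + 125 + 15 = 75 deg
  cos(75 deg) = 0.2588, sin(75 deg) = 0.9659
  joint[3] = (5.1863, 1.2829) + 6.4 * (0.2588, 0.9659) = (5.1863 + 1.6564, 1.2829 + 6.1819) = (6.8427, 7.4648)
End effector: (6.8427, 7.4648)

Answer: 6.8427 7.4648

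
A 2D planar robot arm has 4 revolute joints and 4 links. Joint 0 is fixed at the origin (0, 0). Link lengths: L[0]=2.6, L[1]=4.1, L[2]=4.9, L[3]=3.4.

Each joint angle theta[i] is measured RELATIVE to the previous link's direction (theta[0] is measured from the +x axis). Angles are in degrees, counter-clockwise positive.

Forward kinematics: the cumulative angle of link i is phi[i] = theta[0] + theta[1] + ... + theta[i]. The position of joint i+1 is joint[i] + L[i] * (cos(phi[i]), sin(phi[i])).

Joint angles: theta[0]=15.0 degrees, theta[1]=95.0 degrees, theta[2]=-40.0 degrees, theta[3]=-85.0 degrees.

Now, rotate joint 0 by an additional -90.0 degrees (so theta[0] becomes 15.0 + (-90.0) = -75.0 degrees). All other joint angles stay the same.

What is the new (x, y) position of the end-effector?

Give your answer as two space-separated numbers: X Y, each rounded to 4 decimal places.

Answer: 8.2502 -6.0692

Derivation:
joint[0] = (0.0000, 0.0000)  (base)
link 0: phi[0] = -75 = -75 deg
  cos(-75 deg) = 0.2588, sin(-75 deg) = -0.9659
  joint[1] = (0.0000, 0.0000) + 2.6 * (0.2588, -0.9659) = (0.0000 + 0.6729, 0.0000 + -2.5114) = (0.6729, -2.5114)
link 1: phi[1] = -75 + 95 = 20 deg
  cos(20 deg) = 0.9397, sin(20 deg) = 0.3420
  joint[2] = (0.6729, -2.5114) + 4.1 * (0.9397, 0.3420) = (0.6729 + 3.8527, -2.5114 + 1.4023) = (4.5257, -1.1091)
link 2: phi[2] = -75 + 95 + -40 = -20 deg
  cos(-20 deg) = 0.9397, sin(-20 deg) = -0.3420
  joint[3] = (4.5257, -1.1091) + 4.9 * (0.9397, -0.3420) = (4.5257 + 4.6045, -1.1091 + -1.6759) = (9.1302, -2.7850)
link 3: phi[3] = -75 + 95 + -40 + -85 = -105 deg
  cos(-105 deg) = -0.2588, sin(-105 deg) = -0.9659
  joint[4] = (9.1302, -2.7850) + 3.4 * (-0.2588, -0.9659) = (9.1302 + -0.8800, -2.7850 + -3.2841) = (8.2502, -6.0692)
End effector: (8.2502, -6.0692)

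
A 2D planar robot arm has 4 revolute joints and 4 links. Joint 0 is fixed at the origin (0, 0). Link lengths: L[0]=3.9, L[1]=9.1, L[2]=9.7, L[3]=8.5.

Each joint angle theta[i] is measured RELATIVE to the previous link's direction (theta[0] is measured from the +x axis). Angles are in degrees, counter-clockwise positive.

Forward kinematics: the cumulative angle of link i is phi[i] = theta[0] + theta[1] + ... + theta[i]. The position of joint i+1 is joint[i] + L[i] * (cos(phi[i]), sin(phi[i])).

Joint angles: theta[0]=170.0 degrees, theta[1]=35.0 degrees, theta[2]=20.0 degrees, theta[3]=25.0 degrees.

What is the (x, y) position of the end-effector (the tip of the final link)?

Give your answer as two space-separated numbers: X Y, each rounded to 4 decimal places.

Answer: -21.8543 -18.0149

Derivation:
joint[0] = (0.0000, 0.0000)  (base)
link 0: phi[0] = 170 = 170 deg
  cos(170 deg) = -0.9848, sin(170 deg) = 0.1736
  joint[1] = (0.0000, 0.0000) + 3.9 * (-0.9848, 0.1736) = (0.0000 + -3.8408, 0.0000 + 0.6772) = (-3.8408, 0.6772)
link 1: phi[1] = 170 + 35 = 205 deg
  cos(205 deg) = -0.9063, sin(205 deg) = -0.4226
  joint[2] = (-3.8408, 0.6772) + 9.1 * (-0.9063, -0.4226) = (-3.8408 + -8.2474, 0.6772 + -3.8458) = (-12.0882, -3.1686)
link 2: phi[2] = 170 + 35 + 20 = 225 deg
  cos(225 deg) = -0.7071, sin(225 deg) = -0.7071
  joint[3] = (-12.0882, -3.1686) + 9.7 * (-0.7071, -0.7071) = (-12.0882 + -6.8589, -3.1686 + -6.8589) = (-18.9471, -10.0275)
link 3: phi[3] = 170 + 35 + 20 + 25 = 250 deg
  cos(250 deg) = -0.3420, sin(250 deg) = -0.9397
  joint[4] = (-18.9471, -10.0275) + 8.5 * (-0.3420, -0.9397) = (-18.9471 + -2.9072, -10.0275 + -7.9874) = (-21.8543, -18.0149)
End effector: (-21.8543, -18.0149)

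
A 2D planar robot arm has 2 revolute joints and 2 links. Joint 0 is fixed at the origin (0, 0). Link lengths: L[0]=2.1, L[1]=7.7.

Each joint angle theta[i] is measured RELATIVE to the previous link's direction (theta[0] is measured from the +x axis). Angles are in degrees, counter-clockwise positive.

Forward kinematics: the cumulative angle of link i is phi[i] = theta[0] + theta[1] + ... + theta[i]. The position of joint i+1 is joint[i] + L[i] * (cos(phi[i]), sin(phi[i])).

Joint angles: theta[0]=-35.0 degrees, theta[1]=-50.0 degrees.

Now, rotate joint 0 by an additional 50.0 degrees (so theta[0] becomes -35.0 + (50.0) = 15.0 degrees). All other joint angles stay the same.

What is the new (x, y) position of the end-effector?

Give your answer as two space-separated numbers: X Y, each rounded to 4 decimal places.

joint[0] = (0.0000, 0.0000)  (base)
link 0: phi[0] = 15 = 15 deg
  cos(15 deg) = 0.9659, sin(15 deg) = 0.2588
  joint[1] = (0.0000, 0.0000) + 2.1 * (0.9659, 0.2588) = (0.0000 + 2.0284, 0.0000 + 0.5435) = (2.0284, 0.5435)
link 1: phi[1] = 15 + -50 = -35 deg
  cos(-35 deg) = 0.8192, sin(-35 deg) = -0.5736
  joint[2] = (2.0284, 0.5435) + 7.7 * (0.8192, -0.5736) = (2.0284 + 6.3075, 0.5435 + -4.4165) = (8.3359, -3.8730)
End effector: (8.3359, -3.8730)

Answer: 8.3359 -3.8730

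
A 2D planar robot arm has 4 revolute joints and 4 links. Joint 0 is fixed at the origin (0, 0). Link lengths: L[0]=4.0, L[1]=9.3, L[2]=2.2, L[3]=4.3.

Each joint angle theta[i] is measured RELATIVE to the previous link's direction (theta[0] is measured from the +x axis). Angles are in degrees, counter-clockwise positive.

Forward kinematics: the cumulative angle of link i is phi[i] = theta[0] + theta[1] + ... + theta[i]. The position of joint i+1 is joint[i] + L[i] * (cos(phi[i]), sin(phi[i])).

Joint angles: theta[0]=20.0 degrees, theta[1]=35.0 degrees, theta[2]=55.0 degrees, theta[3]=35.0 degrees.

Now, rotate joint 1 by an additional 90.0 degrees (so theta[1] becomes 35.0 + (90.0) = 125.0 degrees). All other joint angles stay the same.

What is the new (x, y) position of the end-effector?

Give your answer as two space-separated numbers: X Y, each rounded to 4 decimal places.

Answer: -8.3930 2.4275

Derivation:
joint[0] = (0.0000, 0.0000)  (base)
link 0: phi[0] = 20 = 20 deg
  cos(20 deg) = 0.9397, sin(20 deg) = 0.3420
  joint[1] = (0.0000, 0.0000) + 4 * (0.9397, 0.3420) = (0.0000 + 3.7588, 0.0000 + 1.3681) = (3.7588, 1.3681)
link 1: phi[1] = 20 + 125 = 145 deg
  cos(145 deg) = -0.8192, sin(145 deg) = 0.5736
  joint[2] = (3.7588, 1.3681) + 9.3 * (-0.8192, 0.5736) = (3.7588 + -7.6181, 1.3681 + 5.3343) = (-3.8593, 6.7023)
link 2: phi[2] = 20 + 125 + 55 = 200 deg
  cos(200 deg) = -0.9397, sin(200 deg) = -0.3420
  joint[3] = (-3.8593, 6.7023) + 2.2 * (-0.9397, -0.3420) = (-3.8593 + -2.0673, 6.7023 + -0.7524) = (-5.9267, 5.9499)
link 3: phi[3] = 20 + 125 + 55 + 35 = 235 deg
  cos(235 deg) = -0.5736, sin(235 deg) = -0.8192
  joint[4] = (-5.9267, 5.9499) + 4.3 * (-0.5736, -0.8192) = (-5.9267 + -2.4664, 5.9499 + -3.5224) = (-8.3930, 2.4275)
End effector: (-8.3930, 2.4275)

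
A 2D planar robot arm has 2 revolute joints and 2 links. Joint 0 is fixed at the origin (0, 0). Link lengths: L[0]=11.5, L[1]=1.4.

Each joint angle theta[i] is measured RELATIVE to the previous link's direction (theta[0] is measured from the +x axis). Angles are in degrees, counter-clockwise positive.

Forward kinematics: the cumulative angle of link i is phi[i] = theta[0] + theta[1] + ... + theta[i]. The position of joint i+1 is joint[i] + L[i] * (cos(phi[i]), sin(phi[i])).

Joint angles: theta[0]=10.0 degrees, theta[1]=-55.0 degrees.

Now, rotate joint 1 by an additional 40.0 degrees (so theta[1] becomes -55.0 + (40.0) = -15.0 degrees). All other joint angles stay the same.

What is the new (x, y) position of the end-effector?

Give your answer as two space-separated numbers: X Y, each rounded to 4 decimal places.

joint[0] = (0.0000, 0.0000)  (base)
link 0: phi[0] = 10 = 10 deg
  cos(10 deg) = 0.9848, sin(10 deg) = 0.1736
  joint[1] = (0.0000, 0.0000) + 11.5 * (0.9848, 0.1736) = (0.0000 + 11.3253, 0.0000 + 1.9970) = (11.3253, 1.9970)
link 1: phi[1] = 10 + -15 = -5 deg
  cos(-5 deg) = 0.9962, sin(-5 deg) = -0.0872
  joint[2] = (11.3253, 1.9970) + 1.4 * (0.9962, -0.0872) = (11.3253 + 1.3947, 1.9970 + -0.1220) = (12.7200, 1.8749)
End effector: (12.7200, 1.8749)

Answer: 12.7200 1.8749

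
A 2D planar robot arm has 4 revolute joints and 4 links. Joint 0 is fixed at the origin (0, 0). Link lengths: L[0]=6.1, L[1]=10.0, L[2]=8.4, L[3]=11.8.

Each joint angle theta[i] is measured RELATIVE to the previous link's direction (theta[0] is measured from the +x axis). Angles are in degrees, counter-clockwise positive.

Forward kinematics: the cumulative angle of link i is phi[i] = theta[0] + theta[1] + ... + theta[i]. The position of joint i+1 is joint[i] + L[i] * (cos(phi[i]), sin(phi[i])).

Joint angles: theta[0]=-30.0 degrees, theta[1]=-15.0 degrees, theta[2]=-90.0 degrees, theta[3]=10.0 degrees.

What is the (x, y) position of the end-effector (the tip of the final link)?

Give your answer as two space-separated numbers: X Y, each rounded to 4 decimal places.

Answer: -0.3541 -25.7268

Derivation:
joint[0] = (0.0000, 0.0000)  (base)
link 0: phi[0] = -30 = -30 deg
  cos(-30 deg) = 0.8660, sin(-30 deg) = -0.5000
  joint[1] = (0.0000, 0.0000) + 6.1 * (0.8660, -0.5000) = (0.0000 + 5.2828, 0.0000 + -3.0500) = (5.2828, -3.0500)
link 1: phi[1] = -30 + -15 = -45 deg
  cos(-45 deg) = 0.7071, sin(-45 deg) = -0.7071
  joint[2] = (5.2828, -3.0500) + 10 * (0.7071, -0.7071) = (5.2828 + 7.0711, -3.0500 + -7.0711) = (12.3538, -10.1211)
link 2: phi[2] = -30 + -15 + -90 = -135 deg
  cos(-135 deg) = -0.7071, sin(-135 deg) = -0.7071
  joint[3] = (12.3538, -10.1211) + 8.4 * (-0.7071, -0.7071) = (12.3538 + -5.9397, -10.1211 + -5.9397) = (6.4141, -16.0608)
link 3: phi[3] = -30 + -15 + -90 + 10 = -125 deg
  cos(-125 deg) = -0.5736, sin(-125 deg) = -0.8192
  joint[4] = (6.4141, -16.0608) + 11.8 * (-0.5736, -0.8192) = (6.4141 + -6.7682, -16.0608 + -9.6660) = (-0.3541, -25.7268)
End effector: (-0.3541, -25.7268)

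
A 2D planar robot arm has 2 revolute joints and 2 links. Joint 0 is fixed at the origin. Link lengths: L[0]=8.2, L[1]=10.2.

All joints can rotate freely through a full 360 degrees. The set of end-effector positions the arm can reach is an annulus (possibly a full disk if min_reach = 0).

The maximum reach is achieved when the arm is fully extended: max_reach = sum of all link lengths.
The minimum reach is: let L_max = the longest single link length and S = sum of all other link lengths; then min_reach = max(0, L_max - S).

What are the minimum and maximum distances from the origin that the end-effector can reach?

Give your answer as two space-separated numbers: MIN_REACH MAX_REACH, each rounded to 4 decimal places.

Answer: 2.0000 18.4000

Derivation:
Link lengths: [8.2, 10.2]
max_reach = 8.2 + 10.2 = 18.4
L_max = max([8.2, 10.2]) = 10.2
S (sum of others) = 18.4 - 10.2 = 8.2
min_reach = max(0, 10.2 - 8.2) = max(0, 2) = 2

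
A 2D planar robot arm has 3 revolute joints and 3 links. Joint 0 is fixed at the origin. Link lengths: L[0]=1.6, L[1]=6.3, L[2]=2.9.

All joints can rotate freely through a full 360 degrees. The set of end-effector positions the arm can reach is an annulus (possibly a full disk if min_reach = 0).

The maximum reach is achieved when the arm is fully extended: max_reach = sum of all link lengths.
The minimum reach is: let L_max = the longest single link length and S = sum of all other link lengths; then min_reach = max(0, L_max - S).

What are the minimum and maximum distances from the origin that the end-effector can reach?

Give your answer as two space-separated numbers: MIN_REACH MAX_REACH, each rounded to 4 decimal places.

Answer: 1.8000 10.8000

Derivation:
Link lengths: [1.6, 6.3, 2.9]
max_reach = 1.6 + 6.3 + 2.9 = 10.8
L_max = max([1.6, 6.3, 2.9]) = 6.3
S (sum of others) = 10.8 - 6.3 = 4.5
min_reach = max(0, 6.3 - 4.5) = max(0, 1.8) = 1.8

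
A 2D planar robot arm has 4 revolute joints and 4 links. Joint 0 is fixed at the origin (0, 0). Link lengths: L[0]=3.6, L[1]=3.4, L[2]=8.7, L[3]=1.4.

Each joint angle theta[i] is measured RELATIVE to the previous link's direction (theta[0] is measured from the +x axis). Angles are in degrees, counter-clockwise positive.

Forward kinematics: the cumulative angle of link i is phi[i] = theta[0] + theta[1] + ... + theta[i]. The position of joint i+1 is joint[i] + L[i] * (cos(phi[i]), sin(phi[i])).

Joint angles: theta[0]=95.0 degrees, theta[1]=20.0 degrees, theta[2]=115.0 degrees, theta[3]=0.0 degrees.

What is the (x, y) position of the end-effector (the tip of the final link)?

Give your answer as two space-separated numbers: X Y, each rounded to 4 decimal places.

Answer: -8.2428 -1.0693

Derivation:
joint[0] = (0.0000, 0.0000)  (base)
link 0: phi[0] = 95 = 95 deg
  cos(95 deg) = -0.0872, sin(95 deg) = 0.9962
  joint[1] = (0.0000, 0.0000) + 3.6 * (-0.0872, 0.9962) = (0.0000 + -0.3138, 0.0000 + 3.5863) = (-0.3138, 3.5863)
link 1: phi[1] = 95 + 20 = 115 deg
  cos(115 deg) = -0.4226, sin(115 deg) = 0.9063
  joint[2] = (-0.3138, 3.5863) + 3.4 * (-0.4226, 0.9063) = (-0.3138 + -1.4369, 3.5863 + 3.0814) = (-1.7507, 6.6677)
link 2: phi[2] = 95 + 20 + 115 = 230 deg
  cos(230 deg) = -0.6428, sin(230 deg) = -0.7660
  joint[3] = (-1.7507, 6.6677) + 8.7 * (-0.6428, -0.7660) = (-1.7507 + -5.5923, 6.6677 + -6.6646) = (-7.3429, 0.0032)
link 3: phi[3] = 95 + 20 + 115 + 0 = 230 deg
  cos(230 deg) = -0.6428, sin(230 deg) = -0.7660
  joint[4] = (-7.3429, 0.0032) + 1.4 * (-0.6428, -0.7660) = (-7.3429 + -0.8999, 0.0032 + -1.0725) = (-8.2428, -1.0693)
End effector: (-8.2428, -1.0693)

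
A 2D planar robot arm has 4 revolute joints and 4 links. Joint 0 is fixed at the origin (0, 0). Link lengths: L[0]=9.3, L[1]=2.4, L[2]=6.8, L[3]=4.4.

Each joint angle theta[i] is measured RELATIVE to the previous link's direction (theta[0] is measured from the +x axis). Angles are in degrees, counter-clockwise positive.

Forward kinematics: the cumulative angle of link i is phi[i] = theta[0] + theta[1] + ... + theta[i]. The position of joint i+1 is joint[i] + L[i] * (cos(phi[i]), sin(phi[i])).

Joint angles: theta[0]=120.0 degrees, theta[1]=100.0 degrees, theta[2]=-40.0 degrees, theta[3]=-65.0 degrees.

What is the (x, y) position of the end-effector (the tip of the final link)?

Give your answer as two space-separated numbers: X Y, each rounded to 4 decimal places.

Answer: -15.1480 10.4991

Derivation:
joint[0] = (0.0000, 0.0000)  (base)
link 0: phi[0] = 120 = 120 deg
  cos(120 deg) = -0.5000, sin(120 deg) = 0.8660
  joint[1] = (0.0000, 0.0000) + 9.3 * (-0.5000, 0.8660) = (0.0000 + -4.6500, 0.0000 + 8.0540) = (-4.6500, 8.0540)
link 1: phi[1] = 120 + 100 = 220 deg
  cos(220 deg) = -0.7660, sin(220 deg) = -0.6428
  joint[2] = (-4.6500, 8.0540) + 2.4 * (-0.7660, -0.6428) = (-4.6500 + -1.8385, 8.0540 + -1.5427) = (-6.4885, 6.5113)
link 2: phi[2] = 120 + 100 + -40 = 180 deg
  cos(180 deg) = -1.0000, sin(180 deg) = 0.0000
  joint[3] = (-6.4885, 6.5113) + 6.8 * (-1.0000, 0.0000) = (-6.4885 + -6.8000, 6.5113 + 0.0000) = (-13.2885, 6.5113)
link 3: phi[3] = 120 + 100 + -40 + -65 = 115 deg
  cos(115 deg) = -0.4226, sin(115 deg) = 0.9063
  joint[4] = (-13.2885, 6.5113) + 4.4 * (-0.4226, 0.9063) = (-13.2885 + -1.8595, 6.5113 + 3.9878) = (-15.1480, 10.4991)
End effector: (-15.1480, 10.4991)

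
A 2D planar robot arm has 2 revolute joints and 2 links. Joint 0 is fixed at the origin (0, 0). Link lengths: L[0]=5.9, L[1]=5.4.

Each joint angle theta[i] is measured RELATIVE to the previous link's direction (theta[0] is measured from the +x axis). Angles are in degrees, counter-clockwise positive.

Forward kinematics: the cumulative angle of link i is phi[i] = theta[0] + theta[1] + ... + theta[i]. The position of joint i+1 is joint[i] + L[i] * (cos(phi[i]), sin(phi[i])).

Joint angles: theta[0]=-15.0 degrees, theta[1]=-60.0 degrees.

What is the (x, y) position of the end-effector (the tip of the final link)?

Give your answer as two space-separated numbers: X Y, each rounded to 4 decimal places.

joint[0] = (0.0000, 0.0000)  (base)
link 0: phi[0] = -15 = -15 deg
  cos(-15 deg) = 0.9659, sin(-15 deg) = -0.2588
  joint[1] = (0.0000, 0.0000) + 5.9 * (0.9659, -0.2588) = (0.0000 + 5.6990, 0.0000 + -1.5270) = (5.6990, -1.5270)
link 1: phi[1] = -15 + -60 = -75 deg
  cos(-75 deg) = 0.2588, sin(-75 deg) = -0.9659
  joint[2] = (5.6990, -1.5270) + 5.4 * (0.2588, -0.9659) = (5.6990 + 1.3976, -1.5270 + -5.2160) = (7.0966, -6.7430)
End effector: (7.0966, -6.7430)

Answer: 7.0966 -6.7430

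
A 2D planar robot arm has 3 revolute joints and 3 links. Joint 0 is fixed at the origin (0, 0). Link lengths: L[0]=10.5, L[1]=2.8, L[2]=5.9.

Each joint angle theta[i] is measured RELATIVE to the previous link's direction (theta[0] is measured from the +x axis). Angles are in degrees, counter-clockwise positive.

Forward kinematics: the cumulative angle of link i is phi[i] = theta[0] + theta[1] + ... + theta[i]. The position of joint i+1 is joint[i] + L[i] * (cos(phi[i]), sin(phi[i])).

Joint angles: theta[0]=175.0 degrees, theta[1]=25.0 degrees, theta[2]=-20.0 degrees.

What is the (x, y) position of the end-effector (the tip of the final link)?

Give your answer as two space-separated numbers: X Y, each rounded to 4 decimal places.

joint[0] = (0.0000, 0.0000)  (base)
link 0: phi[0] = 175 = 175 deg
  cos(175 deg) = -0.9962, sin(175 deg) = 0.0872
  joint[1] = (0.0000, 0.0000) + 10.5 * (-0.9962, 0.0872) = (0.0000 + -10.4600, 0.0000 + 0.9151) = (-10.4600, 0.9151)
link 1: phi[1] = 175 + 25 = 200 deg
  cos(200 deg) = -0.9397, sin(200 deg) = -0.3420
  joint[2] = (-10.4600, 0.9151) + 2.8 * (-0.9397, -0.3420) = (-10.4600 + -2.6311, 0.9151 + -0.9577) = (-13.0912, -0.0425)
link 2: phi[2] = 175 + 25 + -20 = 180 deg
  cos(180 deg) = -1.0000, sin(180 deg) = 0.0000
  joint[3] = (-13.0912, -0.0425) + 5.9 * (-1.0000, 0.0000) = (-13.0912 + -5.9000, -0.0425 + 0.0000) = (-18.9912, -0.0425)
End effector: (-18.9912, -0.0425)

Answer: -18.9912 -0.0425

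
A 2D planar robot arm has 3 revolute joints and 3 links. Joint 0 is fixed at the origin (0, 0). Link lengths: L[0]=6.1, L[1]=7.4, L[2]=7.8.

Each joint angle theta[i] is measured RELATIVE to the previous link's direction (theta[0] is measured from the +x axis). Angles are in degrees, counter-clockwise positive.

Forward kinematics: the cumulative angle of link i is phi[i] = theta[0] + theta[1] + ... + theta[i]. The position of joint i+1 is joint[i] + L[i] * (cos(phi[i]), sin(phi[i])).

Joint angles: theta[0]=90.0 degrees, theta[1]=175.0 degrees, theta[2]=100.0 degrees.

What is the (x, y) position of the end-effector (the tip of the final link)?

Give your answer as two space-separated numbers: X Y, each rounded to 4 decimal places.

Answer: 7.1254 -0.5920

Derivation:
joint[0] = (0.0000, 0.0000)  (base)
link 0: phi[0] = 90 = 90 deg
  cos(90 deg) = 0.0000, sin(90 deg) = 1.0000
  joint[1] = (0.0000, 0.0000) + 6.1 * (0.0000, 1.0000) = (0.0000 + 0.0000, 0.0000 + 6.1000) = (0.0000, 6.1000)
link 1: phi[1] = 90 + 175 = 265 deg
  cos(265 deg) = -0.0872, sin(265 deg) = -0.9962
  joint[2] = (0.0000, 6.1000) + 7.4 * (-0.0872, -0.9962) = (0.0000 + -0.6450, 6.1000 + -7.3718) = (-0.6450, -1.2718)
link 2: phi[2] = 90 + 175 + 100 = 365 deg
  cos(365 deg) = 0.9962, sin(365 deg) = 0.0872
  joint[3] = (-0.6450, -1.2718) + 7.8 * (0.9962, 0.0872) = (-0.6450 + 7.7703, -1.2718 + 0.6798) = (7.1254, -0.5920)
End effector: (7.1254, -0.5920)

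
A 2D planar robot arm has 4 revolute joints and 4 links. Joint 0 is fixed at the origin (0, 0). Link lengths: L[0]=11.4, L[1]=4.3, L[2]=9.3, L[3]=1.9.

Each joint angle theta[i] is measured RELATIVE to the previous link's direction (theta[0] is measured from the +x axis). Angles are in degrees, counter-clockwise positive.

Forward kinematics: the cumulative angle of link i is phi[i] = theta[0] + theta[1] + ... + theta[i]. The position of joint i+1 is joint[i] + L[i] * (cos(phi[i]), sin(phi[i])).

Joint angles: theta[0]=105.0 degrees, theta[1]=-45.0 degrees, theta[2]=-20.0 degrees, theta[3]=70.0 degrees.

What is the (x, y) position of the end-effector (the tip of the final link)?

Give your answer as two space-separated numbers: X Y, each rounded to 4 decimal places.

Answer: 5.6738 22.4988

Derivation:
joint[0] = (0.0000, 0.0000)  (base)
link 0: phi[0] = 105 = 105 deg
  cos(105 deg) = -0.2588, sin(105 deg) = 0.9659
  joint[1] = (0.0000, 0.0000) + 11.4 * (-0.2588, 0.9659) = (0.0000 + -2.9505, 0.0000 + 11.0116) = (-2.9505, 11.0116)
link 1: phi[1] = 105 + -45 = 60 deg
  cos(60 deg) = 0.5000, sin(60 deg) = 0.8660
  joint[2] = (-2.9505, 11.0116) + 4.3 * (0.5000, 0.8660) = (-2.9505 + 2.1500, 11.0116 + 3.7239) = (-0.8005, 14.7355)
link 2: phi[2] = 105 + -45 + -20 = 40 deg
  cos(40 deg) = 0.7660, sin(40 deg) = 0.6428
  joint[3] = (-0.8005, 14.7355) + 9.3 * (0.7660, 0.6428) = (-0.8005 + 7.1242, 14.7355 + 5.9779) = (6.3237, 20.7134)
link 3: phi[3] = 105 + -45 + -20 + 70 = 110 deg
  cos(110 deg) = -0.3420, sin(110 deg) = 0.9397
  joint[4] = (6.3237, 20.7134) + 1.9 * (-0.3420, 0.9397) = (6.3237 + -0.6498, 20.7134 + 1.7854) = (5.6738, 22.4988)
End effector: (5.6738, 22.4988)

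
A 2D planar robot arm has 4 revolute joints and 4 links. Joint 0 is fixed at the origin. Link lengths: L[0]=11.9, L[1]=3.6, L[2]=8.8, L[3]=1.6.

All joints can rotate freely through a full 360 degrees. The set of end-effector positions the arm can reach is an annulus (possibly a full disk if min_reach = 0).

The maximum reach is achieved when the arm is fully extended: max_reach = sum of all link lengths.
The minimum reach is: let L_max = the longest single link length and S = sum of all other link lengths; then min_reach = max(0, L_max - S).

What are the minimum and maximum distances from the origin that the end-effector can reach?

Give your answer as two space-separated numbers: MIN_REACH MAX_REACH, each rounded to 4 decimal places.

Link lengths: [11.9, 3.6, 8.8, 1.6]
max_reach = 11.9 + 3.6 + 8.8 + 1.6 = 25.9
L_max = max([11.9, 3.6, 8.8, 1.6]) = 11.9
S (sum of others) = 25.9 - 11.9 = 14
min_reach = max(0, 11.9 - 14) = max(0, -2.1) = 0

Answer: 0.0000 25.9000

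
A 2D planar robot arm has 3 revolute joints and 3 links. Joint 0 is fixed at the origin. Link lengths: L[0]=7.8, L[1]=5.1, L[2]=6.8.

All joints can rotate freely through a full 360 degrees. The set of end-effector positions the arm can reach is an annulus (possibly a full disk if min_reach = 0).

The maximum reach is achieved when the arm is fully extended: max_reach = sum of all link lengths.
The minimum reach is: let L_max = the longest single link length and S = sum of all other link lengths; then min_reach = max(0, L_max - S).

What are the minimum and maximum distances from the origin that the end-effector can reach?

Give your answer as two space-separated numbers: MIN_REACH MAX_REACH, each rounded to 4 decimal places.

Answer: 0.0000 19.7000

Derivation:
Link lengths: [7.8, 5.1, 6.8]
max_reach = 7.8 + 5.1 + 6.8 = 19.7
L_max = max([7.8, 5.1, 6.8]) = 7.8
S (sum of others) = 19.7 - 7.8 = 11.9
min_reach = max(0, 7.8 - 11.9) = max(0, -4.1) = 0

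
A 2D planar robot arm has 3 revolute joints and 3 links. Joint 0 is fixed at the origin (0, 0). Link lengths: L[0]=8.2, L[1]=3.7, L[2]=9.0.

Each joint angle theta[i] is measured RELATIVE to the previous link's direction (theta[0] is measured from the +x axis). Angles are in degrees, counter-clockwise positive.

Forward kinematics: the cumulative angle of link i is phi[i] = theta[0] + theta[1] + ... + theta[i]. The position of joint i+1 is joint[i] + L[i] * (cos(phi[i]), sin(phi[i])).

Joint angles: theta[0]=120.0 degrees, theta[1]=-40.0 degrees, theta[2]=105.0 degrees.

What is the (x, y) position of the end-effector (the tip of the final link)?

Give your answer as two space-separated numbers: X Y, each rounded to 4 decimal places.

joint[0] = (0.0000, 0.0000)  (base)
link 0: phi[0] = 120 = 120 deg
  cos(120 deg) = -0.5000, sin(120 deg) = 0.8660
  joint[1] = (0.0000, 0.0000) + 8.2 * (-0.5000, 0.8660) = (0.0000 + -4.1000, 0.0000 + 7.1014) = (-4.1000, 7.1014)
link 1: phi[1] = 120 + -40 = 80 deg
  cos(80 deg) = 0.1736, sin(80 deg) = 0.9848
  joint[2] = (-4.1000, 7.1014) + 3.7 * (0.1736, 0.9848) = (-4.1000 + 0.6425, 7.1014 + 3.6438) = (-3.4575, 10.7452)
link 2: phi[2] = 120 + -40 + 105 = 185 deg
  cos(185 deg) = -0.9962, sin(185 deg) = -0.0872
  joint[3] = (-3.4575, 10.7452) + 9 * (-0.9962, -0.0872) = (-3.4575 + -8.9658, 10.7452 + -0.7844) = (-12.4233, 9.9608)
End effector: (-12.4233, 9.9608)

Answer: -12.4233 9.9608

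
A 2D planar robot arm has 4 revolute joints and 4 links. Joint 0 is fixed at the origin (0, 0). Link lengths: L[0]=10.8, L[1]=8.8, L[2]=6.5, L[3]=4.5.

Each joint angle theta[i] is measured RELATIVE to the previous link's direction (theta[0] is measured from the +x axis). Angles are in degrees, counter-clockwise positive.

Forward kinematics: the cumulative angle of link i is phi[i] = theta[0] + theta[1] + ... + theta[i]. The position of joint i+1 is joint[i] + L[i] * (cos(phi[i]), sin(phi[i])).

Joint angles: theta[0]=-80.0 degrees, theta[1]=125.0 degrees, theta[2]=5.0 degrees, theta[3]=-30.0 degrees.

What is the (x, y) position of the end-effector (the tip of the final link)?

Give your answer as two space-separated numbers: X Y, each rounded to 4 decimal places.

joint[0] = (0.0000, 0.0000)  (base)
link 0: phi[0] = -80 = -80 deg
  cos(-80 deg) = 0.1736, sin(-80 deg) = -0.9848
  joint[1] = (0.0000, 0.0000) + 10.8 * (0.1736, -0.9848) = (0.0000 + 1.8754, 0.0000 + -10.6359) = (1.8754, -10.6359)
link 1: phi[1] = -80 + 125 = 45 deg
  cos(45 deg) = 0.7071, sin(45 deg) = 0.7071
  joint[2] = (1.8754, -10.6359) + 8.8 * (0.7071, 0.7071) = (1.8754 + 6.2225, -10.6359 + 6.2225) = (8.0979, -4.4134)
link 2: phi[2] = -80 + 125 + 5 = 50 deg
  cos(50 deg) = 0.6428, sin(50 deg) = 0.7660
  joint[3] = (8.0979, -4.4134) + 6.5 * (0.6428, 0.7660) = (8.0979 + 4.1781, -4.4134 + 4.9793) = (12.2761, 0.5659)
link 3: phi[3] = -80 + 125 + 5 + -30 = 20 deg
  cos(20 deg) = 0.9397, sin(20 deg) = 0.3420
  joint[4] = (12.2761, 0.5659) + 4.5 * (0.9397, 0.3420) = (12.2761 + 4.2286, 0.5659 + 1.5391) = (16.5047, 2.1050)
End effector: (16.5047, 2.1050)

Answer: 16.5047 2.1050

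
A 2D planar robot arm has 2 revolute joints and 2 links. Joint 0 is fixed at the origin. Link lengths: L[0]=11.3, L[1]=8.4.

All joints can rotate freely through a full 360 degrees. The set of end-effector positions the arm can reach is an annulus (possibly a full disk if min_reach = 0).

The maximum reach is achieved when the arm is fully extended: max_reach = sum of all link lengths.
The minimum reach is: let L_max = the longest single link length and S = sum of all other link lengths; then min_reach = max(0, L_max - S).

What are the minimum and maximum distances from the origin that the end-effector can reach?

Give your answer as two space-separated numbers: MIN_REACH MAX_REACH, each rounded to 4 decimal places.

Answer: 2.9000 19.7000

Derivation:
Link lengths: [11.3, 8.4]
max_reach = 11.3 + 8.4 = 19.7
L_max = max([11.3, 8.4]) = 11.3
S (sum of others) = 19.7 - 11.3 = 8.4
min_reach = max(0, 11.3 - 8.4) = max(0, 2.9) = 2.9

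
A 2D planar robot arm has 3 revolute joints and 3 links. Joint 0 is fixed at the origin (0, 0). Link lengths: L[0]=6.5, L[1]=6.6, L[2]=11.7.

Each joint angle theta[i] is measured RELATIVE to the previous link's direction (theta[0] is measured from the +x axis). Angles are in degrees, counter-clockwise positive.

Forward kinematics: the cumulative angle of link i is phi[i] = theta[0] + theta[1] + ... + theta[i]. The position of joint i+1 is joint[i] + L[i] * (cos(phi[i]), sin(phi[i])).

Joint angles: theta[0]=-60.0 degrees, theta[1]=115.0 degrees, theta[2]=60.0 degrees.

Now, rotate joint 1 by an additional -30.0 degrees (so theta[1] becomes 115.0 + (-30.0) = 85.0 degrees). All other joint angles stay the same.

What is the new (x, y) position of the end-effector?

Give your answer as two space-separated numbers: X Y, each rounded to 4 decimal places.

joint[0] = (0.0000, 0.0000)  (base)
link 0: phi[0] = -60 = -60 deg
  cos(-60 deg) = 0.5000, sin(-60 deg) = -0.8660
  joint[1] = (0.0000, 0.0000) + 6.5 * (0.5000, -0.8660) = (0.0000 + 3.2500, 0.0000 + -5.6292) = (3.2500, -5.6292)
link 1: phi[1] = -60 + 85 = 25 deg
  cos(25 deg) = 0.9063, sin(25 deg) = 0.4226
  joint[2] = (3.2500, -5.6292) + 6.6 * (0.9063, 0.4226) = (3.2500 + 5.9816, -5.6292 + 2.7893) = (9.2316, -2.8399)
link 2: phi[2] = -60 + 85 + 60 = 85 deg
  cos(85 deg) = 0.0872, sin(85 deg) = 0.9962
  joint[3] = (9.2316, -2.8399) + 11.7 * (0.0872, 0.9962) = (9.2316 + 1.0197, -2.8399 + 11.6555) = (10.2514, 8.8156)
End effector: (10.2514, 8.8156)

Answer: 10.2514 8.8156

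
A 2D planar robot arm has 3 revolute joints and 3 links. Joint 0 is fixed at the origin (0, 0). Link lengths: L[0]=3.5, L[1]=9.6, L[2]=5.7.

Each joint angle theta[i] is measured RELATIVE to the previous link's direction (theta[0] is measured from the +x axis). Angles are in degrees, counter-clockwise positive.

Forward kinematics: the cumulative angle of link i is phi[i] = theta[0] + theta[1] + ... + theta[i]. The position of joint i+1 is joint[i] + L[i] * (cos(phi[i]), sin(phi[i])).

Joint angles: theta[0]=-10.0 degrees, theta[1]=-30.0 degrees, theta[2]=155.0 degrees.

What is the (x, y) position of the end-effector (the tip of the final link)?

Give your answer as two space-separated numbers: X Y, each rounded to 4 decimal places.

joint[0] = (0.0000, 0.0000)  (base)
link 0: phi[0] = -10 = -10 deg
  cos(-10 deg) = 0.9848, sin(-10 deg) = -0.1736
  joint[1] = (0.0000, 0.0000) + 3.5 * (0.9848, -0.1736) = (0.0000 + 3.4468, 0.0000 + -0.6078) = (3.4468, -0.6078)
link 1: phi[1] = -10 + -30 = -40 deg
  cos(-40 deg) = 0.7660, sin(-40 deg) = -0.6428
  joint[2] = (3.4468, -0.6078) + 9.6 * (0.7660, -0.6428) = (3.4468 + 7.3540, -0.6078 + -6.1708) = (10.8009, -6.7785)
link 2: phi[2] = -10 + -30 + 155 = 115 deg
  cos(115 deg) = -0.4226, sin(115 deg) = 0.9063
  joint[3] = (10.8009, -6.7785) + 5.7 * (-0.4226, 0.9063) = (10.8009 + -2.4089, -6.7785 + 5.1660) = (8.3919, -1.6126)
End effector: (8.3919, -1.6126)

Answer: 8.3919 -1.6126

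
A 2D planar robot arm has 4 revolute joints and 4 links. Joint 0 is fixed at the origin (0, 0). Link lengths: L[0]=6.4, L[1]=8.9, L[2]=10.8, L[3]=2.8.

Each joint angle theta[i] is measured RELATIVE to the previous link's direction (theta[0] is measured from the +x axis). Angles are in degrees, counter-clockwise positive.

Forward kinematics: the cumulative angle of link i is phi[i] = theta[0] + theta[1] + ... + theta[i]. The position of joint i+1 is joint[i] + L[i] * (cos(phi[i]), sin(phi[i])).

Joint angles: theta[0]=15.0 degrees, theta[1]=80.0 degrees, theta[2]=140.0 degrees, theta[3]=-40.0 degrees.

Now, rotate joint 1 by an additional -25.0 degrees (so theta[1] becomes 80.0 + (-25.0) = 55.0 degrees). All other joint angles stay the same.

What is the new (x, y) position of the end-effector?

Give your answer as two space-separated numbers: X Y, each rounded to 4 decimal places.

Answer: -2.8846 5.1059

Derivation:
joint[0] = (0.0000, 0.0000)  (base)
link 0: phi[0] = 15 = 15 deg
  cos(15 deg) = 0.9659, sin(15 deg) = 0.2588
  joint[1] = (0.0000, 0.0000) + 6.4 * (0.9659, 0.2588) = (0.0000 + 6.1819, 0.0000 + 1.6564) = (6.1819, 1.6564)
link 1: phi[1] = 15 + 55 = 70 deg
  cos(70 deg) = 0.3420, sin(70 deg) = 0.9397
  joint[2] = (6.1819, 1.6564) + 8.9 * (0.3420, 0.9397) = (6.1819 + 3.0440, 1.6564 + 8.3633) = (9.2259, 10.0197)
link 2: phi[2] = 15 + 55 + 140 = 210 deg
  cos(210 deg) = -0.8660, sin(210 deg) = -0.5000
  joint[3] = (9.2259, 10.0197) + 10.8 * (-0.8660, -0.5000) = (9.2259 + -9.3531, 10.0197 + -5.4000) = (-0.1272, 4.6197)
link 3: phi[3] = 15 + 55 + 140 + -40 = 170 deg
  cos(170 deg) = -0.9848, sin(170 deg) = 0.1736
  joint[4] = (-0.1272, 4.6197) + 2.8 * (-0.9848, 0.1736) = (-0.1272 + -2.7575, 4.6197 + 0.4862) = (-2.8846, 5.1059)
End effector: (-2.8846, 5.1059)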